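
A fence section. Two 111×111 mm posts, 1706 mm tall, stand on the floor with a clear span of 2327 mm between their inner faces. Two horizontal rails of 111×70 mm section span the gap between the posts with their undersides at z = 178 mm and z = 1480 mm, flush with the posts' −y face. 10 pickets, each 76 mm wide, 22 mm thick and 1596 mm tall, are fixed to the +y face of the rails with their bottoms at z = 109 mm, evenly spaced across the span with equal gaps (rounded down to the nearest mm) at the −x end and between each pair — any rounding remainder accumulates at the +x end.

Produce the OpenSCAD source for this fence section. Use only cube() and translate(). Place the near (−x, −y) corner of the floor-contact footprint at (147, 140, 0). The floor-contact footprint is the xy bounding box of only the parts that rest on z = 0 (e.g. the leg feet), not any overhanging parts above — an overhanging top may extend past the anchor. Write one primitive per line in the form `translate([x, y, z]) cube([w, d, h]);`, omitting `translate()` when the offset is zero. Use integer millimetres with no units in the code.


translate([147, 140, 0]) cube([111, 111, 1706]);
translate([2585, 140, 0]) cube([111, 111, 1706]);
translate([258, 140, 178]) cube([2327, 111, 70]);
translate([258, 140, 1480]) cube([2327, 111, 70]);
translate([400, 251, 109]) cube([76, 22, 1596]);
translate([618, 251, 109]) cube([76, 22, 1596]);
translate([836, 251, 109]) cube([76, 22, 1596]);
translate([1054, 251, 109]) cube([76, 22, 1596]);
translate([1272, 251, 109]) cube([76, 22, 1596]);
translate([1490, 251, 109]) cube([76, 22, 1596]);
translate([1708, 251, 109]) cube([76, 22, 1596]);
translate([1926, 251, 109]) cube([76, 22, 1596]);
translate([2144, 251, 109]) cube([76, 22, 1596]);
translate([2362, 251, 109]) cube([76, 22, 1596]);


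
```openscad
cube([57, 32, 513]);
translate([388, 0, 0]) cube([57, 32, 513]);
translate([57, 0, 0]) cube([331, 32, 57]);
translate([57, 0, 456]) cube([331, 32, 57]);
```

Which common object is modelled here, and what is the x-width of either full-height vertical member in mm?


A picture frame. The border width is 57 mm.

Four thin pieces enclosing a rectangular opening — a picture frame. The two full-height stiles are 513 mm tall; the top rail sits at z = 456 and is 57 mm tall, so the border above the opening is 513 − 456 = 57 mm, matching the stile x-width.


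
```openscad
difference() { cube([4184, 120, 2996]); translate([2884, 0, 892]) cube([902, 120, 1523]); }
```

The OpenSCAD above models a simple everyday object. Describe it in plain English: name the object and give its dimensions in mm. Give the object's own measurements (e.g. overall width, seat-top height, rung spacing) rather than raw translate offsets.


A wall 4184 mm long (x), 120 mm thick (y), 2996 mm tall, with a rectangular window opening cut through it. The opening is 902 mm wide and 1523 mm tall; its sill is at z = 892 mm and its near (−x) edge is 2884 mm from the wall's −x end. The opening passes through the full wall thickness.


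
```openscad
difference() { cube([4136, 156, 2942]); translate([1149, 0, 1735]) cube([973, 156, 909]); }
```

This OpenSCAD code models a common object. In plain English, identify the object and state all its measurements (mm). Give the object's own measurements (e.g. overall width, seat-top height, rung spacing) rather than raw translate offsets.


A wall 4136 mm long (x), 156 mm thick (y), 2942 mm tall, with a rectangular window opening cut through it. The opening is 973 mm wide and 909 mm tall; its sill is at z = 1735 mm and its near (−x) edge is 1149 mm from the wall's −x end. The opening passes through the full wall thickness.


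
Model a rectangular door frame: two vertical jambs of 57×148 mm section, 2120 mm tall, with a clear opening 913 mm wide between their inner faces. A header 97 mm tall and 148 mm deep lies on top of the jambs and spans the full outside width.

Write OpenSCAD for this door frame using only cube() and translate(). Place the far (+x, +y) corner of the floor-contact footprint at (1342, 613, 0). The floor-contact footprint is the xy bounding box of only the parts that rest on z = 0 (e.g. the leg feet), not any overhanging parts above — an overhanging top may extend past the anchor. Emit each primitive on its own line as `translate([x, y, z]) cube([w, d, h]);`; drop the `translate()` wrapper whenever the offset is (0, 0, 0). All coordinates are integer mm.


translate([315, 465, 0]) cube([57, 148, 2120]);
translate([1285, 465, 0]) cube([57, 148, 2120]);
translate([315, 465, 2120]) cube([1027, 148, 97]);


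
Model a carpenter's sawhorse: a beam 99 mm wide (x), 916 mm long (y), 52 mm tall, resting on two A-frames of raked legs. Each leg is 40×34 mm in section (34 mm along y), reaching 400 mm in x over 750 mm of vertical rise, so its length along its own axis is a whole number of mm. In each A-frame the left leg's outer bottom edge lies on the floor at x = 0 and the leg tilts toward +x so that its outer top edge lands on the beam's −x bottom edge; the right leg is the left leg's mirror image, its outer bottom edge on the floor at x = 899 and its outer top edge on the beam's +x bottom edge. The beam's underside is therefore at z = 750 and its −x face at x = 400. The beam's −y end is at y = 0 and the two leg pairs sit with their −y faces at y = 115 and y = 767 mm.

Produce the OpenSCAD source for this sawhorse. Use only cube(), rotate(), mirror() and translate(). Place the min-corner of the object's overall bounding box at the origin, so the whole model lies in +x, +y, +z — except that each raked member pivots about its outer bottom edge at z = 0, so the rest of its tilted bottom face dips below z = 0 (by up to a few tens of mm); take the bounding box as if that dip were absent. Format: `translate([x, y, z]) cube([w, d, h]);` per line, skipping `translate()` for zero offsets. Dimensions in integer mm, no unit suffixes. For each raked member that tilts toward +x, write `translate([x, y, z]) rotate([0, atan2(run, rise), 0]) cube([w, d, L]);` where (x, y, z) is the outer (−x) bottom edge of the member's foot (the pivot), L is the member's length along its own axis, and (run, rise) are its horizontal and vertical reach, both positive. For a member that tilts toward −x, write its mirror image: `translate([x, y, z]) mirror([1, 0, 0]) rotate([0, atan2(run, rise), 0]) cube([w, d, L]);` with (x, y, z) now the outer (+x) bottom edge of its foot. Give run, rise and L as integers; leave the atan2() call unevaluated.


translate([400, 0, 750]) cube([99, 916, 52]);
translate([0, 115, 0]) rotate([0, atan2(400, 750), 0]) cube([40, 34, 850]);
translate([899, 115, 0]) mirror([1, 0, 0]) rotate([0, atan2(400, 750), 0]) cube([40, 34, 850]);
translate([0, 767, 0]) rotate([0, atan2(400, 750), 0]) cube([40, 34, 850]);
translate([899, 767, 0]) mirror([1, 0, 0]) rotate([0, atan2(400, 750), 0]) cube([40, 34, 850]);


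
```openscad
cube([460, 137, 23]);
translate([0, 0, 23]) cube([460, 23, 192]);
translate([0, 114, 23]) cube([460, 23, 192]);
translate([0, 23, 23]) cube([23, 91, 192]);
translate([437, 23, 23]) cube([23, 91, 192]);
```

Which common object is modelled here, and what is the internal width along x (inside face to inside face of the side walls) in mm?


An open box. The internal width is 414 mm.

A 460×137 base slab with four walls standing on it — an open box. The base is 460 mm wide and the walls are 23 mm thick, so the internal width is 460 − 2 × 23 = 414 mm.


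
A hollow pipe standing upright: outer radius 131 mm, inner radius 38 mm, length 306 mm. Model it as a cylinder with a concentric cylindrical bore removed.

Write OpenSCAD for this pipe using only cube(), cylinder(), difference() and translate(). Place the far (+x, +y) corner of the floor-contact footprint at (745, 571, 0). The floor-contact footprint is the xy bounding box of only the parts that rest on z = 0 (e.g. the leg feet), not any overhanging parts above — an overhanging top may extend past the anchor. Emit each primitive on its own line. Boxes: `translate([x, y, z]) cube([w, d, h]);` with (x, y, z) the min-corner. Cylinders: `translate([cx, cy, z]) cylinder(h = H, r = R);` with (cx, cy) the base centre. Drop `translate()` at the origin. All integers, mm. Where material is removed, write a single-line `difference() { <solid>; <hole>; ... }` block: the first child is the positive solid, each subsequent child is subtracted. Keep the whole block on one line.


difference() { translate([614, 440, 0]) cylinder(h = 306, r = 131); translate([614, 440, 0]) cylinder(h = 306, r = 38); }


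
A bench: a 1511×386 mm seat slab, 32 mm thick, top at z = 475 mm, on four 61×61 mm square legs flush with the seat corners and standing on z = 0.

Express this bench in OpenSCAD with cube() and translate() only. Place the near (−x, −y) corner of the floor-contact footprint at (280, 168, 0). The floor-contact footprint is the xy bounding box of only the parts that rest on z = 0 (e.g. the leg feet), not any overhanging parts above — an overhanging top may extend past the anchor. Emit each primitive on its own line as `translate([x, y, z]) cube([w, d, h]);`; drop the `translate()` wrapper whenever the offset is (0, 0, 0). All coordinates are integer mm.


// leg_h = 475 − 32 = 443
translate([280, 168, 443]) cube([1511, 386, 32]);
translate([280, 168, 0]) cube([61, 61, 443]);
translate([280, 493, 0]) cube([61, 61, 443]);
translate([1730, 168, 0]) cube([61, 61, 443]);
translate([1730, 493, 0]) cube([61, 61, 443]);


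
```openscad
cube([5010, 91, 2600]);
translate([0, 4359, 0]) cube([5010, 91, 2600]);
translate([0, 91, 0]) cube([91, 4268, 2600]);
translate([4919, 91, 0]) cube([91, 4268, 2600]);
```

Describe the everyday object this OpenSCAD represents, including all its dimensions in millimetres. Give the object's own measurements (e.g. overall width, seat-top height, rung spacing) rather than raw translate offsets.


The wall frame of a small rectangular building: four walls, each 2600 mm tall and 91 mm thick, enclosing a footprint 5010 mm (x) by 4450 mm (y) outside-to-outside, with no floor or roof. The front and back walls (the −y and +y sides) span the full width; the two side walls fit between them.


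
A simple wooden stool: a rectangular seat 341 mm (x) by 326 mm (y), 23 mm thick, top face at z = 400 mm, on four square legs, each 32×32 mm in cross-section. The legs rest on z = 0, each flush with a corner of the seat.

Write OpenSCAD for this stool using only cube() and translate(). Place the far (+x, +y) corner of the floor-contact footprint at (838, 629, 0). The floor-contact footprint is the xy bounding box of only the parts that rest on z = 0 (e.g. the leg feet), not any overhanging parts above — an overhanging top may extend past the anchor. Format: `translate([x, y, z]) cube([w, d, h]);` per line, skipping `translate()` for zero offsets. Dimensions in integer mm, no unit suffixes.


translate([497, 303, 377]) cube([341, 326, 23]);
translate([497, 303, 0]) cube([32, 32, 377]);
translate([806, 303, 0]) cube([32, 32, 377]);
translate([497, 597, 0]) cube([32, 32, 377]);
translate([806, 597, 0]) cube([32, 32, 377]);


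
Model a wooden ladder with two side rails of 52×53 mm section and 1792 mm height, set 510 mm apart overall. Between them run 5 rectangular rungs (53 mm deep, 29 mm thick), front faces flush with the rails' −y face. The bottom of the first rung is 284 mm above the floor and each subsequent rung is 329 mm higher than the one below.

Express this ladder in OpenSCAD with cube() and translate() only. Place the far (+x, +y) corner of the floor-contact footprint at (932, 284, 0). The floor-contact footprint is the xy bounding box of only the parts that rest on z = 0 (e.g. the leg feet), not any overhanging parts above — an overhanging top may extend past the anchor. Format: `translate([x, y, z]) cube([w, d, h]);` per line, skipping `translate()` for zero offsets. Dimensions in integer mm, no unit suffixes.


// rung span = 510 - 2*52 = 406
// rung[k] z = 284 + k*329
translate([422, 231, 0]) cube([52, 53, 1792]);
translate([880, 231, 0]) cube([52, 53, 1792]);
translate([474, 231, 284]) cube([406, 53, 29]);
translate([474, 231, 613]) cube([406, 53, 29]);
translate([474, 231, 942]) cube([406, 53, 29]);
translate([474, 231, 1271]) cube([406, 53, 29]);
translate([474, 231, 1600]) cube([406, 53, 29]);


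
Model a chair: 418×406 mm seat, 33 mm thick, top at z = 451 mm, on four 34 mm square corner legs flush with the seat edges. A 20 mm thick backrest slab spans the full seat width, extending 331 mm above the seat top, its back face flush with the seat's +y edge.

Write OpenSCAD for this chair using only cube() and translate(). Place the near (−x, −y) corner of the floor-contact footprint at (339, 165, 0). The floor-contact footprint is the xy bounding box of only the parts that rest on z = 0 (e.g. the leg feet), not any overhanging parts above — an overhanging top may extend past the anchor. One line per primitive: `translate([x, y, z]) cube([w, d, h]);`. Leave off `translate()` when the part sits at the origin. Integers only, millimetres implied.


translate([339, 165, 418]) cube([418, 406, 33]);
translate([339, 165, 0]) cube([34, 34, 418]);
translate([723, 165, 0]) cube([34, 34, 418]);
translate([339, 537, 0]) cube([34, 34, 418]);
translate([723, 537, 0]) cube([34, 34, 418]);
translate([339, 551, 451]) cube([418, 20, 331]);


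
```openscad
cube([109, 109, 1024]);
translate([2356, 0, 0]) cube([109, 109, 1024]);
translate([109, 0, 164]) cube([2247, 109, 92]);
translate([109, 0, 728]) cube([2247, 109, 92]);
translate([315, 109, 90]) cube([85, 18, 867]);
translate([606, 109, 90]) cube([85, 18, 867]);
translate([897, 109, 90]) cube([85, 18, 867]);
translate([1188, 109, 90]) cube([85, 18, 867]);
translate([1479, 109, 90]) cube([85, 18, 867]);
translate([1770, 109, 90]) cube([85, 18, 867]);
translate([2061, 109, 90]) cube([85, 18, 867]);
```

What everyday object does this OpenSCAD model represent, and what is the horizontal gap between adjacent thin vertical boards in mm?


A fence section. The picket gap is 206 mm.

Two posts, two rails, 7 pickets — a fence section. Span 2247 mm holds 7 pickets of 85 mm with 8 equal gaps: ⌊(2247 − 7·85) / 8⌋ = 206 mm.


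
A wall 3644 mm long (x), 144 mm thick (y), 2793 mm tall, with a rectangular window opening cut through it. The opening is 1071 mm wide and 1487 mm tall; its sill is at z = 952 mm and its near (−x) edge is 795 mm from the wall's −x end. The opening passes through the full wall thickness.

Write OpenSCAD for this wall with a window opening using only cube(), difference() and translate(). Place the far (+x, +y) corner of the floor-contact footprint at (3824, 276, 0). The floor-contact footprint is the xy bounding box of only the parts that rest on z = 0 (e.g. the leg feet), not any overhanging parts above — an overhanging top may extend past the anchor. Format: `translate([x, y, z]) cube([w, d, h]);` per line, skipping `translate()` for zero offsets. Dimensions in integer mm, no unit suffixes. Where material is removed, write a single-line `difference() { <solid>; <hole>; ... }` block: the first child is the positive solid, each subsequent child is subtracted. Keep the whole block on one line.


difference() { translate([180, 132, 0]) cube([3644, 144, 2793]); translate([975, 132, 952]) cube([1071, 144, 1487]); }


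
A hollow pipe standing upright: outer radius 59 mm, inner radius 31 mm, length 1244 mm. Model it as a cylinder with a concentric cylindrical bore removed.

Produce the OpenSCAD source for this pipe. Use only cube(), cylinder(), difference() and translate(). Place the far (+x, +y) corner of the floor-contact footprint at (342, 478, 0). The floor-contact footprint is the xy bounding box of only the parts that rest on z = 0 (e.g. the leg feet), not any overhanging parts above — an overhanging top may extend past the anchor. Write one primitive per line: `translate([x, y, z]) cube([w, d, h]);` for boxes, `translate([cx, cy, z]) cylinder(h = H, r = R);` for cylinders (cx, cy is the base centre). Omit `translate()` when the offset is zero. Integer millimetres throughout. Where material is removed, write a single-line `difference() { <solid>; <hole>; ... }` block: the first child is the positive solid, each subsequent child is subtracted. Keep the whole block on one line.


difference() { translate([283, 419, 0]) cylinder(h = 1244, r = 59); translate([283, 419, 0]) cylinder(h = 1244, r = 31); }


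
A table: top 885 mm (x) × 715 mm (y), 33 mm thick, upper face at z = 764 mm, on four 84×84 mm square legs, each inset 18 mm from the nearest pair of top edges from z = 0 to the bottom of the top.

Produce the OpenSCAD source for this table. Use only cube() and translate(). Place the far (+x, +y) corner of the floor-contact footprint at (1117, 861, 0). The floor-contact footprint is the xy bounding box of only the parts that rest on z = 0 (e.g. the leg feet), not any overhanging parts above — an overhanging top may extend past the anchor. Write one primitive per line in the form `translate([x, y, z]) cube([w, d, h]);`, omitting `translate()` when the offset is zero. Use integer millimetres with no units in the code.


translate([250, 164, 731]) cube([885, 715, 33]);
translate([268, 182, 0]) cube([84, 84, 731]);
translate([1033, 182, 0]) cube([84, 84, 731]);
translate([268, 777, 0]) cube([84, 84, 731]);
translate([1033, 777, 0]) cube([84, 84, 731]);


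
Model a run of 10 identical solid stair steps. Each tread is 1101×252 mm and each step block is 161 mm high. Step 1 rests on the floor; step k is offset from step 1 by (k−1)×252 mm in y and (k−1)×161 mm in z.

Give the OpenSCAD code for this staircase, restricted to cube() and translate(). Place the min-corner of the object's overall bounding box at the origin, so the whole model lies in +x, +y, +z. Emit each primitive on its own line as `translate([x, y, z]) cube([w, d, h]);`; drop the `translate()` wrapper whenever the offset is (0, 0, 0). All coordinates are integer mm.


cube([1101, 252, 161]);
translate([0, 252, 161]) cube([1101, 252, 161]);
translate([0, 504, 322]) cube([1101, 252, 161]);
translate([0, 756, 483]) cube([1101, 252, 161]);
translate([0, 1008, 644]) cube([1101, 252, 161]);
translate([0, 1260, 805]) cube([1101, 252, 161]);
translate([0, 1512, 966]) cube([1101, 252, 161]);
translate([0, 1764, 1127]) cube([1101, 252, 161]);
translate([0, 2016, 1288]) cube([1101, 252, 161]);
translate([0, 2268, 1449]) cube([1101, 252, 161]);


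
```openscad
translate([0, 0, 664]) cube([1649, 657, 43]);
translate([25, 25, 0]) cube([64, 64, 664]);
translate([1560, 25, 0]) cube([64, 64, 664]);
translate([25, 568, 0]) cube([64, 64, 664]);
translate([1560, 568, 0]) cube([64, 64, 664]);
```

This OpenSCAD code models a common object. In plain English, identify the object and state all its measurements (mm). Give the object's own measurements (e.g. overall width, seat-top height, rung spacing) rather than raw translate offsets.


A table: top 1649 mm (x) × 657 mm (y), 43 mm thick, upper face at z = 707 mm, on four 64×64 mm square legs, each inset 25 mm from the nearest pair of top edges from z = 0 to the bottom of the top.


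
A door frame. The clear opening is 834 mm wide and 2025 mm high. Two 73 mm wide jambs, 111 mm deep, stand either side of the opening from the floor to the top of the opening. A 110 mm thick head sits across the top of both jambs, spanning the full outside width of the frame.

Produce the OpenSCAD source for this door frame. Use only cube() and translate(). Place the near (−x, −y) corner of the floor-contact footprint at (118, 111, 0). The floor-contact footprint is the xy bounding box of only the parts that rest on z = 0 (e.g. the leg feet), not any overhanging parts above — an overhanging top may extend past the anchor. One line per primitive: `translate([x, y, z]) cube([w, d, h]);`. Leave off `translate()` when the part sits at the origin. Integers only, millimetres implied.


translate([118, 111, 0]) cube([73, 111, 2025]);
translate([1025, 111, 0]) cube([73, 111, 2025]);
translate([118, 111, 2025]) cube([980, 111, 110]);


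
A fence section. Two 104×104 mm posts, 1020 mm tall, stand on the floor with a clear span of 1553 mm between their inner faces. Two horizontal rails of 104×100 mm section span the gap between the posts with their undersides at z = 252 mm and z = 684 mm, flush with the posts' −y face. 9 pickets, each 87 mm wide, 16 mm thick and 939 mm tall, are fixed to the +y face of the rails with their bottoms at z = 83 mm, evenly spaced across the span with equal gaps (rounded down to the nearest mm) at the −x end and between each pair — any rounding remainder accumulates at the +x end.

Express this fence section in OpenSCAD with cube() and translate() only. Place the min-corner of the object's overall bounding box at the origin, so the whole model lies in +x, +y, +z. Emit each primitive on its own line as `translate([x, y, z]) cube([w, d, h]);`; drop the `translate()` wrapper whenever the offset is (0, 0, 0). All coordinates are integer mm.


cube([104, 104, 1020]);
translate([1657, 0, 0]) cube([104, 104, 1020]);
translate([104, 0, 252]) cube([1553, 104, 100]);
translate([104, 0, 684]) cube([1553, 104, 100]);
translate([181, 104, 83]) cube([87, 16, 939]);
translate([345, 104, 83]) cube([87, 16, 939]);
translate([509, 104, 83]) cube([87, 16, 939]);
translate([673, 104, 83]) cube([87, 16, 939]);
translate([837, 104, 83]) cube([87, 16, 939]);
translate([1001, 104, 83]) cube([87, 16, 939]);
translate([1165, 104, 83]) cube([87, 16, 939]);
translate([1329, 104, 83]) cube([87, 16, 939]);
translate([1493, 104, 83]) cube([87, 16, 939]);


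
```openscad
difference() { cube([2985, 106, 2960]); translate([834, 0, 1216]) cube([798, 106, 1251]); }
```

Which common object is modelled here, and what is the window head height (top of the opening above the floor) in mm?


A wall with a window opening. The window head height is 2467 mm.

A wall with a rectangular opening subtracted — a window. Sill at z = 1216, opening 1251 mm tall, so the head is at 1216 + 1251 = 2467 mm.


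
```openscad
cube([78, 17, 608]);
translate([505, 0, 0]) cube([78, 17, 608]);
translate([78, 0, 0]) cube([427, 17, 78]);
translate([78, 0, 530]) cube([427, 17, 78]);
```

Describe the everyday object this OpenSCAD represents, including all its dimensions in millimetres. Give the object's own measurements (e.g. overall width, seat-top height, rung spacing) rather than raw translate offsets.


A rectangular picture frame lying in the x–z plane (depth along y). The opening is 427 mm wide (x) by 452 mm tall (z), surrounded by a border 78 mm wide on all four sides. The frame is 17 mm deep and is made of two full-height vertical stiles with two horizontal rails fitted between them.


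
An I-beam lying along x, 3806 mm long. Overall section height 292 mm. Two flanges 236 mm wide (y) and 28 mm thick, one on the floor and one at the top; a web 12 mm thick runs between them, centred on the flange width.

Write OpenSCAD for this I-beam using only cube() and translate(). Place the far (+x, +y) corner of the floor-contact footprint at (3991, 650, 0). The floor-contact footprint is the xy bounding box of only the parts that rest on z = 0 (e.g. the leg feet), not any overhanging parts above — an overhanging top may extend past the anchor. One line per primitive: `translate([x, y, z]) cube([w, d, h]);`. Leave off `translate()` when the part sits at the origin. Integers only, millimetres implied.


translate([185, 414, 0]) cube([3806, 236, 28]);
translate([185, 526, 28]) cube([3806, 12, 236]);
translate([185, 414, 264]) cube([3806, 236, 28]);


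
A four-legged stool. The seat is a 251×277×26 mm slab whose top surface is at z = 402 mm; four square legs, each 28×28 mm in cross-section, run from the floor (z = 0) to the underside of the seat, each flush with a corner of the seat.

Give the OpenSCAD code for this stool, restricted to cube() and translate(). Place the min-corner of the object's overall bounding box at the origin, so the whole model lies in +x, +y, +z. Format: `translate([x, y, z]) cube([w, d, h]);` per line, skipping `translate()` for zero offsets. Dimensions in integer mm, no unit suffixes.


translate([0, 0, 376]) cube([251, 277, 26]);
cube([28, 28, 376]);
translate([223, 0, 0]) cube([28, 28, 376]);
translate([0, 249, 0]) cube([28, 28, 376]);
translate([223, 249, 0]) cube([28, 28, 376]);


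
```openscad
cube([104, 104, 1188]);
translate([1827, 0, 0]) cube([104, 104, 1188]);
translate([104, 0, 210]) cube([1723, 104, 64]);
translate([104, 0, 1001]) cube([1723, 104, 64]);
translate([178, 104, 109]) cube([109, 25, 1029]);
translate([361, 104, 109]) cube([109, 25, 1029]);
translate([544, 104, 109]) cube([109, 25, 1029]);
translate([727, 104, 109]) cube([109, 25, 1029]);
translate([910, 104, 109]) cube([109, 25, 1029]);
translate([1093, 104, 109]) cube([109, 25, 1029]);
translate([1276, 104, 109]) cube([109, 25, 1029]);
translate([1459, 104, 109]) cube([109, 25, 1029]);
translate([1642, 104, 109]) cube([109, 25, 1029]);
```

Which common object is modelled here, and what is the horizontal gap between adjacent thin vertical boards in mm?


A fence section. The picket gap is 74 mm.

Two posts, two rails, 9 pickets — a fence section. Span 1723 mm holds 9 pickets of 109 mm with 10 equal gaps: ⌊(1723 − 9·109) / 10⌋ = 74 mm.


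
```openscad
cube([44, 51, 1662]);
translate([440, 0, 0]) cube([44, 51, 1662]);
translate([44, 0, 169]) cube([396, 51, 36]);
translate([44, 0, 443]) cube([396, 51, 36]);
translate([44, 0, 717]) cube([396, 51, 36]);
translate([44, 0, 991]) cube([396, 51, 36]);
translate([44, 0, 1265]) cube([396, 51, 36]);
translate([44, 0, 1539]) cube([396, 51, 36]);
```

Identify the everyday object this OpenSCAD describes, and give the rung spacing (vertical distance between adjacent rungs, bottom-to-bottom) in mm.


A ladder. The rung spacing is 274 mm.

Two tall 44×51 posts with 6 short bars between them — a ladder. Adjacent rungs sit at z = 169 and z = 443, so the spacing is 443 − 169 = 274 mm.


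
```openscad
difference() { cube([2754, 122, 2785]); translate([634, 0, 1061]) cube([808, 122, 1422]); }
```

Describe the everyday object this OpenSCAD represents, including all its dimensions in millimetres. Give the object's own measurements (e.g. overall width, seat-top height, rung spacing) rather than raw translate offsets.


A wall 2754 mm long (x), 122 mm thick (y), 2785 mm tall, with a rectangular window opening cut through it. The opening is 808 mm wide and 1422 mm tall; its sill is at z = 1061 mm and its near (−x) edge is 634 mm from the wall's −x end. The opening passes through the full wall thickness.


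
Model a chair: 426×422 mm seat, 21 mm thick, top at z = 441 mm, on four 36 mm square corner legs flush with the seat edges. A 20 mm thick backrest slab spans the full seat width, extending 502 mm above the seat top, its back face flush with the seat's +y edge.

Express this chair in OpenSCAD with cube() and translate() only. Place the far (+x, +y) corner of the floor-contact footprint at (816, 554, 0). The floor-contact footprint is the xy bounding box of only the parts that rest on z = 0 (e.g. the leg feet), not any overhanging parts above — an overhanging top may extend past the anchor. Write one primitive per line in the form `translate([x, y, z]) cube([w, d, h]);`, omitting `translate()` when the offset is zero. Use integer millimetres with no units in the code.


translate([390, 132, 420]) cube([426, 422, 21]);
translate([390, 132, 0]) cube([36, 36, 420]);
translate([780, 132, 0]) cube([36, 36, 420]);
translate([390, 518, 0]) cube([36, 36, 420]);
translate([780, 518, 0]) cube([36, 36, 420]);
translate([390, 534, 441]) cube([426, 20, 502]);


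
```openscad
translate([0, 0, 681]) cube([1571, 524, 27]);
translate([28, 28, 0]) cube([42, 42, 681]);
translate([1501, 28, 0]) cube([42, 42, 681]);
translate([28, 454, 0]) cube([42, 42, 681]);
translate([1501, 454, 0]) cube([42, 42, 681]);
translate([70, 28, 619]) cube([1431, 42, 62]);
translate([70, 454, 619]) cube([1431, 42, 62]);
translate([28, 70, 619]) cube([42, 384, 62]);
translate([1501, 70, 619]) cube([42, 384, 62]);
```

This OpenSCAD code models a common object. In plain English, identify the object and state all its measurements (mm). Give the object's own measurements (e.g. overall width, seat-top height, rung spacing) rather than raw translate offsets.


A table: top 1571 mm (x) × 524 mm (y), 27 mm thick, upper face at z = 708 mm, on four 42×42 mm square legs, each inset 28 mm from the nearest pair of top edges from z = 0 to the bottom of the top. Four apron rails, 42 mm thick and 62 mm tall, run between adjacent legs with their top edges flush with the underside of the top and their outer faces flush with the legs' outer faces.


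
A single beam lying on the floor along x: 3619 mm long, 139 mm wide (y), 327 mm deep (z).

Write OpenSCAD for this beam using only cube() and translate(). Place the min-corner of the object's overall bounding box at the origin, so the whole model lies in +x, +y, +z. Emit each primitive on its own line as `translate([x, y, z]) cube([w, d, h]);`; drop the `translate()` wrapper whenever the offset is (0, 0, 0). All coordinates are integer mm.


cube([3619, 139, 327]);


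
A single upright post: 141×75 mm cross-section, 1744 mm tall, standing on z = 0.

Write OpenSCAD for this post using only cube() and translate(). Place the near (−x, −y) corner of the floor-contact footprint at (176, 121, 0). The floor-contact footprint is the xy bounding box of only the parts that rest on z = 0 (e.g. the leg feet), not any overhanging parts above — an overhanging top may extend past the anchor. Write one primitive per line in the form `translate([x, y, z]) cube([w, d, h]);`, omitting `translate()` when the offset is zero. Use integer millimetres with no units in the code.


translate([176, 121, 0]) cube([141, 75, 1744]);


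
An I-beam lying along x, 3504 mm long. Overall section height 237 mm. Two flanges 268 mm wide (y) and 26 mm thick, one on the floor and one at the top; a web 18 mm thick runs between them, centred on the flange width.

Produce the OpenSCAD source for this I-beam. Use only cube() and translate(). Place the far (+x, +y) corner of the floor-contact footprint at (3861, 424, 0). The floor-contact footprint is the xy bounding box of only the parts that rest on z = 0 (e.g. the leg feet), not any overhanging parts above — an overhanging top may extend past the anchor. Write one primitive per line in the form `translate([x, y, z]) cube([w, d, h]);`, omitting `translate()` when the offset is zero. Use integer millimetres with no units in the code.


translate([357, 156, 0]) cube([3504, 268, 26]);
translate([357, 281, 26]) cube([3504, 18, 185]);
translate([357, 156, 211]) cube([3504, 268, 26]);


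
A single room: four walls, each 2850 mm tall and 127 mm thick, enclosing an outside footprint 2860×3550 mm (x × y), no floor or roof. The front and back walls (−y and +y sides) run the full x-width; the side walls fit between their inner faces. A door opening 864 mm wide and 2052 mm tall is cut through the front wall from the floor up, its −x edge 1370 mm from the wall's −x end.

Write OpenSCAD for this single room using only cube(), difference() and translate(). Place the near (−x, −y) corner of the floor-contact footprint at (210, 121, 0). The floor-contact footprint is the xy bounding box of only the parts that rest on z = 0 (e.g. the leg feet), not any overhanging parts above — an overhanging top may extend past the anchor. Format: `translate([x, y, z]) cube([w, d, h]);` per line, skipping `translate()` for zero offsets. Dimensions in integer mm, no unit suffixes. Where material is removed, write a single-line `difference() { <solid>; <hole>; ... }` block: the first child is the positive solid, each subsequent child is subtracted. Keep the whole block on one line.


difference() { translate([210, 121, 0]) cube([2860, 127, 2850]); translate([1580, 121, 0]) cube([864, 127, 2052]); }
translate([210, 3544, 0]) cube([2860, 127, 2850]);
translate([210, 248, 0]) cube([127, 3296, 2850]);
translate([2943, 248, 0]) cube([127, 3296, 2850]);


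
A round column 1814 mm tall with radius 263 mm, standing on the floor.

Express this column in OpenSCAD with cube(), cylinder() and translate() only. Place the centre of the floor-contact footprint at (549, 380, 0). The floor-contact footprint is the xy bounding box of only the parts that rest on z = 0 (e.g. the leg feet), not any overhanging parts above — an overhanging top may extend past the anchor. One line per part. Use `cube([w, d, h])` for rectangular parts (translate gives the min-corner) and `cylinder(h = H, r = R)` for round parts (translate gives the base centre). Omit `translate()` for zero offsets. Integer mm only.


translate([549, 380, 0]) cylinder(h = 1814, r = 263);


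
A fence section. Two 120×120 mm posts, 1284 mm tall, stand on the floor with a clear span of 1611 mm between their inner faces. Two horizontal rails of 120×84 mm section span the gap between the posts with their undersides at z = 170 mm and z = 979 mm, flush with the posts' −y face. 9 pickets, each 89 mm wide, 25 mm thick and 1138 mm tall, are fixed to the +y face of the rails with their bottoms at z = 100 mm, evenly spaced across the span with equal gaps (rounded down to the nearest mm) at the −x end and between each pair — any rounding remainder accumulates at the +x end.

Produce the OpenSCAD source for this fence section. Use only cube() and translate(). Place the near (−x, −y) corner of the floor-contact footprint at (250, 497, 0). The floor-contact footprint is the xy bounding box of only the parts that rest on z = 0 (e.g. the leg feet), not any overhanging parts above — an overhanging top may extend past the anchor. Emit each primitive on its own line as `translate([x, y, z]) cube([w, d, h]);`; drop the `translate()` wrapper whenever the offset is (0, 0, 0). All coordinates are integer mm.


translate([250, 497, 0]) cube([120, 120, 1284]);
translate([1981, 497, 0]) cube([120, 120, 1284]);
translate([370, 497, 170]) cube([1611, 120, 84]);
translate([370, 497, 979]) cube([1611, 120, 84]);
translate([451, 617, 100]) cube([89, 25, 1138]);
translate([621, 617, 100]) cube([89, 25, 1138]);
translate([791, 617, 100]) cube([89, 25, 1138]);
translate([961, 617, 100]) cube([89, 25, 1138]);
translate([1131, 617, 100]) cube([89, 25, 1138]);
translate([1301, 617, 100]) cube([89, 25, 1138]);
translate([1471, 617, 100]) cube([89, 25, 1138]);
translate([1641, 617, 100]) cube([89, 25, 1138]);
translate([1811, 617, 100]) cube([89, 25, 1138]);


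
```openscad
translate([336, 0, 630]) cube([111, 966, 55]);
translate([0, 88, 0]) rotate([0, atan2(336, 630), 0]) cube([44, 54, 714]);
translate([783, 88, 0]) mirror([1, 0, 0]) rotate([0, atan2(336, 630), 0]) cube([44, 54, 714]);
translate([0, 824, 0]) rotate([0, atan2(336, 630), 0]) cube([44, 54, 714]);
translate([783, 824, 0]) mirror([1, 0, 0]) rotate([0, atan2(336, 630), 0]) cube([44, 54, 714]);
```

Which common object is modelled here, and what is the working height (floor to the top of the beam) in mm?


A sawhorse. The overall height is 685 mm.

A beam across two mirrored pairs of raked legs — a sawhorse. The beam's underside is at z = 630 (matching the legs' vertical rise in atan2(336, 630)) and the beam is 55 mm tall, so its top is at 630 + 55 = 685 mm. The raked legs top out at the beam's underside, so that is the highest point.


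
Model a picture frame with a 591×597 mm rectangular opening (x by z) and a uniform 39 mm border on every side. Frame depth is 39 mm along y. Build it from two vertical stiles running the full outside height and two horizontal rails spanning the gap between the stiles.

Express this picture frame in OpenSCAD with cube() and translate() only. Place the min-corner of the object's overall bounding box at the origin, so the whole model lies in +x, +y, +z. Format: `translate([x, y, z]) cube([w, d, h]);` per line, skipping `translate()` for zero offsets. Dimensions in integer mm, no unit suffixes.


cube([39, 39, 675]);
translate([630, 0, 0]) cube([39, 39, 675]);
translate([39, 0, 0]) cube([591, 39, 39]);
translate([39, 0, 636]) cube([591, 39, 39]);


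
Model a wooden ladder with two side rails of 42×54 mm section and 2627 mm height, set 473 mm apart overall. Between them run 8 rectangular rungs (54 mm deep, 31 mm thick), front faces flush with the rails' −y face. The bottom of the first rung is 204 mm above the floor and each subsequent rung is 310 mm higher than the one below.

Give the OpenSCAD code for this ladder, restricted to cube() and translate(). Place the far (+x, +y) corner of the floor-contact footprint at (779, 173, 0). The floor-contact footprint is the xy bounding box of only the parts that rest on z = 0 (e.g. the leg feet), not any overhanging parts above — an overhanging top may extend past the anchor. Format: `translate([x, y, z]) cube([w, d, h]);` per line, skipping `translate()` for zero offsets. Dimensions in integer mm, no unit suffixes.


translate([306, 119, 0]) cube([42, 54, 2627]);
translate([737, 119, 0]) cube([42, 54, 2627]);
translate([348, 119, 204]) cube([389, 54, 31]);
translate([348, 119, 514]) cube([389, 54, 31]);
translate([348, 119, 824]) cube([389, 54, 31]);
translate([348, 119, 1134]) cube([389, 54, 31]);
translate([348, 119, 1444]) cube([389, 54, 31]);
translate([348, 119, 1754]) cube([389, 54, 31]);
translate([348, 119, 2064]) cube([389, 54, 31]);
translate([348, 119, 2374]) cube([389, 54, 31]);


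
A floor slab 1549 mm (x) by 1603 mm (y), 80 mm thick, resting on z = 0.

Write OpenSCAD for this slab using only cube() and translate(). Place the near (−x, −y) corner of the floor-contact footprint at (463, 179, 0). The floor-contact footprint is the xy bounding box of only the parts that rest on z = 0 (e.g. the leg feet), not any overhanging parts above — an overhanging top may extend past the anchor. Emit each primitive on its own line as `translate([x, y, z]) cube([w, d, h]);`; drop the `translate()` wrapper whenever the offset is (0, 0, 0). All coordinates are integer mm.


translate([463, 179, 0]) cube([1549, 1603, 80]);


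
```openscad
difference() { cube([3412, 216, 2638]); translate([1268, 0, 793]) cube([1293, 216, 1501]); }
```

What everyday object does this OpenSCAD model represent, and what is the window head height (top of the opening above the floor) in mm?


A wall with a window opening. The window head height is 2294 mm.

A wall with a rectangular opening subtracted — a window. Sill at z = 793, opening 1501 mm tall, so the head is at 793 + 1501 = 2294 mm.


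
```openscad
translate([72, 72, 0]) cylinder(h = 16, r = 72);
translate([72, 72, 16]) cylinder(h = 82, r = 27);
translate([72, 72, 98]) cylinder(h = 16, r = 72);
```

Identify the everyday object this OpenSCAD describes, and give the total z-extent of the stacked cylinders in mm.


A spool. The overall height is 114 mm.

Three coaxial cylinders, large–small–large — a spool. Two 16 mm flanges and a 82 mm core give 16 + 82 + 16 = 114 mm.


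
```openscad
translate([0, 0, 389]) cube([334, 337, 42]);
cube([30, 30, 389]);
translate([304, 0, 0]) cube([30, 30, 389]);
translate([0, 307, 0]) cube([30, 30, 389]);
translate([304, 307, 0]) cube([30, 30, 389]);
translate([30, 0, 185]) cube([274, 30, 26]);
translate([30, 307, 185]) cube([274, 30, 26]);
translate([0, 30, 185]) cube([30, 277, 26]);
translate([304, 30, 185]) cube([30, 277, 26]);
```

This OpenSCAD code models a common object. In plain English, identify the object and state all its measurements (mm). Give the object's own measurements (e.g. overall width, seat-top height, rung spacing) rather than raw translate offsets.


A simple wooden stool: a rectangular seat 334 mm (x) by 337 mm (y), 42 mm thick, top face at z = 431 mm, on four square legs, each 30×30 mm in cross-section. The legs rest on z = 0, each flush with a corner of the seat. Four stretchers, 30 mm wide and 26 mm tall, connect adjacent legs with their undersides at z = 185 mm, each running between the inner faces of the legs it joins and aligned with the legs' outer faces on the other axis.
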